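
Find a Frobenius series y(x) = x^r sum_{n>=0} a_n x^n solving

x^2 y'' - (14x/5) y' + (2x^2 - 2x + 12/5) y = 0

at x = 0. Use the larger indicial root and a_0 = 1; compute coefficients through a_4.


Write in Frobenius form y'' + (p(x)/x) y' + (q(x)/x^2) y = 0:
  p(x) = -14/5,  q(x) = 2x^2 - 2x + 12/5.
Indicial equation: r(r-1) + (-14/5) r + (12/5) = 0 -> roots r_1 = 3, r_2 = 4/5.
Take r = r_1 = 3. Let y(x) = x^r sum_{n>=0} a_n x^n with a_0 = 1.
Substitute y = x^r sum a_n x^n and match x^{r+n}. The recurrence is
  D(n) a_n - 2 a_{n-1} + 2 a_{n-2} = 0,  where D(n) = (r+n)(r+n-1) + (-14/5)(r+n) + (12/5).
  a_n = [2 a_{n-1} - 2 a_{n-2}] / D(n).
Since the indicial polynomial factors as (r - r_1)(r - r_2), D(n) = (r_1 + n - r_1)(r_1 + n - r_2) = n(n + 11/5).
Evaluating step by step (a_0 = 1):
  n = 1: D(1) = 1(1 + 11/5) = 16/5; numerator = 2(1) = 2; a_1 = (2)/(16/5) = 5/8
  n = 2: D(2) = 2(2 + 11/5) = 42/5; numerator = 2(5/8) - 2(1) = -3/4; a_2 = (-3/4)/(42/5) = -5/56
  n = 3: D(3) = 3(3 + 11/5) = 78/5; numerator = 2(-5/56) - 2(5/8) = -10/7; a_3 = (-10/7)/(78/5) = -25/273
  n = 4: D(4) = 4(4 + 11/5) = 124/5; numerator = 2(-25/273) - 2(-5/56) = -5/1092; a_4 = (-5/1092)/(124/5) = -25/135408

r = 3; a_0 = 1; a_1 = 5/8; a_2 = -5/56; a_3 = -25/273; a_4 = -25/135408


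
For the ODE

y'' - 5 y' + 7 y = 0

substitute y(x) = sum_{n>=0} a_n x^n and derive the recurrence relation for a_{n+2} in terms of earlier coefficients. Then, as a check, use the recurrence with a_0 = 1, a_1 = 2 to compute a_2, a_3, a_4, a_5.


Substitute y = sum_n a_n x^n.
y''(x) has coefficient (n+2)(n+1) a_{n+2} at x^n;
-5 y'(x) has coefficient -5 (n+1) a_{n+1} at x^n;
7 y(x) has coefficient 7 a_n at x^n.
Matching x^n: (n+2)(n+1) a_{n+2} - 5 (n+1) a_{n+1} + 7 a_n = 0.
Thus a_{n+2} = [5 (n+1) a_{n+1} - 7 a_n] / ((n+1)(n+2)).

Check with a_0 = 1, a_1 = 2 (apply the recurrence for n = 0, 1, 2, 3): a_0 = 1, a_1 = 2, a_2 = 3/2, a_3 = 1/6, a_4 = -2/3, a_5 = -29/40.

a_(n+2) = [5 (n+1) a_(n+1) - 7 a_n] / ((n+1)(n+2)); check: a_0 = 1, a_1 = 2, a_2 = 3/2, a_3 = 1/6, a_4 = -2/3, a_5 = -29/40


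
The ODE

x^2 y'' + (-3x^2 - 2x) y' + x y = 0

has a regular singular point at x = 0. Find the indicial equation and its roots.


Divide by x^2 to reach normal form y'' + P_1(x) y' + P_2(x) y = 0 with P_1(x) = -3 - 2/x and P_2(x) = 1/x.
x = 0 is a singular point because the y'-coefficient -3 - 2/x has a pole at x = 0 and the y-coefficient 1/x has a pole at x = 0.
It is a regular singular point because x P_1(x) = p(x) = -3x - 2 and x^2 P_2(x) = q(x) = x are polynomials, hence analytic at x = 0.
p(0) = -2,  q(0) = 0.
Indicial equation: r(r-1) + p(0) r + q(0) = 0, i.e. r^2 + (p(0) - 1) r + q(0) = 0, i.e. r^2 - 3 r = 0.
Discriminant: (-3)^2 - 4(0) = 9, so r = (3 ± 3)/2.
Solving: r_1 = 3, r_2 = 0.

indicial: r^2 - 3 r = 0; roots r_1 = 3, r_2 = 0


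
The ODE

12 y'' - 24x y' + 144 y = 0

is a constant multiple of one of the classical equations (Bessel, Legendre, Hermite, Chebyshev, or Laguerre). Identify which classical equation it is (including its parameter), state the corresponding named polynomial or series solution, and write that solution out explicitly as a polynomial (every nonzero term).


All three coefficients share the factor 12; dividing through by 12 gives  y'' - 2x y' + 12 y = 0.
This matches the Hermite equation y'' - 2x y' + 2n y = 0 with 2n = 12, so n = 6; the polynomial solution is H_6(x).
With y = sum_k a_k x^k, matching x^k gives (k+2)(k+1) a_{k+2} = 2(k - n) a_k = 2(k - 6) a_k. The right side vanishes at k = 6, so the series with the parity of 6 terminates at degree 6.
Standard normalization: leading coefficient of H_n is 2^n, so a_6 = 2^6 = 64. Work downward with a_k = (k+1)(k+2) a_{k+2} / (2(k - n)):
  a_4 = (5)(6)(64) / (2(4 - 6)) = 1920/(-4) = -480
  a_2 = (3)(4)(-480) / (2(2 - 6)) = -5760/(-8) = 720
  a_0 = (1)(2)(720) / (2(0 - 6)) = 1440/(-12) = -120
Hence H_6(x) = 64 x^6 - 480 x^4 + 720 x^2 - 120.

H_6(x); series = 64 x^6 - 480 x^4 + 720 x^2 - 120


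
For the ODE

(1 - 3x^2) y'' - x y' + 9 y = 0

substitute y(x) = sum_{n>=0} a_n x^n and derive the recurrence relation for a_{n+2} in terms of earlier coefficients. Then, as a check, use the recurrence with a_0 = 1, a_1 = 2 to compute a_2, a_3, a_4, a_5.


Substitute y = sum_n a_n x^n.
(1 - 3 x^2) y'' contributes (n+2)(n+1) a_{n+2} - 3 n(n-1) a_n at x^n.
-x y'(x) contributes -n a_n at x^n.
9 y(x) contributes 9 a_n at x^n.
Matching x^n: (n+2)(n+1) a_{n+2} + (-3 n(n-1) - n + 9) a_n = 0.
Thus a_{n+2} = (3 n(n-1) + n - 9) / ((n+1)(n+2)) * a_n.

Check with a_0 = 1, a_1 = 2 (apply the recurrence for n = 0, 1, 2, 3): a_0 = 1, a_1 = 2, a_2 = -9/2, a_3 = -8/3, a_4 = 3/8, a_5 = -8/5.

a_(n+2) = (3 n(n-1) + n - 9) / ((n+1)(n+2)) * a_n; check: a_0 = 1, a_1 = 2, a_2 = -9/2, a_3 = -8/3, a_4 = 3/8, a_5 = -8/5


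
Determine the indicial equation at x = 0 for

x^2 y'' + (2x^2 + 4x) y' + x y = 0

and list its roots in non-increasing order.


Divide by x^2 to reach normal form y'' + P_1(x) y' + P_2(x) y = 0 with P_1(x) = 2 + 4/x and P_2(x) = 1/x.
x = 0 is a singular point because the y'-coefficient 2 + 4/x has a pole at x = 0 and the y-coefficient 1/x has a pole at x = 0.
It is a regular singular point because x P_1(x) = p(x) = 2x + 4 and x^2 P_2(x) = q(x) = x are polynomials, hence analytic at x = 0.
p(0) = 4,  q(0) = 0.
Indicial equation: r(r-1) + p(0) r + q(0) = 0, i.e. r^2 + (p(0) - 1) r + q(0) = 0, i.e. r^2 + 3 r = 0.
Discriminant: (3)^2 - 4(0) = 9, so r = (-3 ± 3)/2.
Solving: r_1 = 0, r_2 = -3.

indicial: r^2 + 3 r = 0; roots r_1 = 0, r_2 = -3


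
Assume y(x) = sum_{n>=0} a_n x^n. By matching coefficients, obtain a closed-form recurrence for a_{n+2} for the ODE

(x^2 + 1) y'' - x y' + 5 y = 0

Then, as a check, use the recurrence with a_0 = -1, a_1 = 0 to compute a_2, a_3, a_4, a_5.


Substitute y = sum_n a_n x^n.
(1 + 1 x^2) y'' contributes (n+2)(n+1) a_{n+2} + n(n-1) a_n at x^n.
-x y'(x) contributes -n a_n at x^n.
5 y(x) contributes 5 a_n at x^n.
Matching x^n: (n+2)(n+1) a_{n+2} + (n(n-1) - n + 5) a_n = 0.
Thus a_{n+2} = (-n(n-1) + n - 5) / ((n+1)(n+2)) * a_n.

Check with a_0 = -1, a_1 = 0 (apply the recurrence for n = 0, 1, 2, 3): a_0 = -1, a_1 = 0, a_2 = 5/2, a_3 = 0, a_4 = -25/24, a_5 = 0.

a_(n+2) = (-n(n-1) + n - 5) / ((n+1)(n+2)) * a_n; check: a_0 = -1, a_1 = 0, a_2 = 5/2, a_3 = 0, a_4 = -25/24, a_5 = 0


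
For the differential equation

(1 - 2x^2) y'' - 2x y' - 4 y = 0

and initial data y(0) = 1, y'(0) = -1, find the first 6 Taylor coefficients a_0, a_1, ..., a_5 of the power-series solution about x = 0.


Ansatz: y(x) = sum_{n>=0} a_n x^n, so y'(x) = sum_{n>=1} n a_n x^(n-1) and y''(x) = sum_{n>=2} n(n-1) a_n x^(n-2).
Substitute into P(x) y'' + Q(x) y' + R(x) y = 0 with P(x) = 1 - 2x^2, Q(x) = -2x, R(x) = -4, and match powers of x.
Initial conditions: a_0 = 1, a_1 = -1.
Setting the coefficient of each power of x to zero and solving order by order (substituting the coefficients already found):
  x^0: 2 a_2 - 4 a_0 = 0  ->  2 a_2 = 4 a_0 = 4  ->  a_2 = 2
  x^1: 6 a_3 - 6 a_1 = 0  ->  6 a_3 = 6 a_1 = -6  ->  a_3 = -1
  x^2: 12 a_4 - 12 a_2 = 0  ->  12 a_4 = 12 a_2 = 24  ->  a_4 = 2
  x^3: 20 a_5 - 22 a_3 = 0  ->  20 a_5 = 22 a_3 = -22  ->  a_5 = -11/10
Truncated series: y(x) = 1 - x + 2 x^2 - x^3 + 2 x^4 - (11/10) x^5 + O(x^6).

a_0 = 1; a_1 = -1; a_2 = 2; a_3 = -1; a_4 = 2; a_5 = -11/10


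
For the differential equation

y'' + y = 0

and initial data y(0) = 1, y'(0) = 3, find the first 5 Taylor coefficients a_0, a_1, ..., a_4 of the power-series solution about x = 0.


Ansatz: y(x) = sum_{n>=0} a_n x^n, so y'(x) = sum_{n>=1} n a_n x^(n-1) and y''(x) = sum_{n>=2} n(n-1) a_n x^(n-2).
Substitute into P(x) y'' + Q(x) y' + R(x) y = 0 with P(x) = 1, Q(x) = 0, R(x) = 1, and match powers of x.
Initial conditions: a_0 = 1, a_1 = 3.
Setting the coefficient of each power of x to zero and solving order by order (substituting the coefficients already found):
  x^0: 2 a_2 + a_0 = 0  ->  2 a_2 = -a_0 = -1  ->  a_2 = -1/2
  x^1: 6 a_3 + a_1 = 0  ->  6 a_3 = -a_1 = -3  ->  a_3 = -1/2
  x^2: 12 a_4 + a_2 = 0  ->  12 a_4 = -a_2 = 1/2  ->  a_4 = 1/24
Truncated series: y(x) = 1 + 3 x - (1/2) x^2 - (1/2) x^3 + (1/24) x^4 + O(x^5).

a_0 = 1; a_1 = 3; a_2 = -1/2; a_3 = -1/2; a_4 = 1/24


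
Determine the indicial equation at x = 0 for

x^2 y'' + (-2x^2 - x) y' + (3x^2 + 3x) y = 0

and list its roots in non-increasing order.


Divide by x^2 to reach normal form y'' + P_1(x) y' + P_2(x) y = 0 with P_1(x) = -2 - 1/x and P_2(x) = 3 + 3/x.
x = 0 is a singular point because the y'-coefficient -2 - 1/x has a pole at x = 0 and the y-coefficient 3 + 3/x has a pole at x = 0.
It is a regular singular point because x P_1(x) = p(x) = -2x - 1 and x^2 P_2(x) = q(x) = 3x^2 + 3x are polynomials, hence analytic at x = 0.
p(0) = -1,  q(0) = 0.
Indicial equation: r(r-1) + p(0) r + q(0) = 0, i.e. r^2 + (p(0) - 1) r + q(0) = 0, i.e. r^2 - 2 r = 0.
Discriminant: (-2)^2 - 4(0) = 4, so r = (2 ± 2)/2.
Solving: r_1 = 2, r_2 = 0.

indicial: r^2 - 2 r = 0; roots r_1 = 2, r_2 = 0


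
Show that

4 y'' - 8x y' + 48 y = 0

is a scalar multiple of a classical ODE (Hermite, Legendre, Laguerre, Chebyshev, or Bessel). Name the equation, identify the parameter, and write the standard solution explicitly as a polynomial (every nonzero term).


All three coefficients share the factor 4; dividing through by 4 gives  y'' - 2x y' + 12 y = 0.
This matches the Hermite equation y'' - 2x y' + 2n y = 0 with 2n = 12, so n = 6; the polynomial solution is H_6(x).
With y = sum_k a_k x^k, matching x^k gives (k+2)(k+1) a_{k+2} = 2(k - n) a_k = 2(k - 6) a_k. The right side vanishes at k = 6, so the series with the parity of 6 terminates at degree 6.
Standard normalization: leading coefficient of H_n is 2^n, so a_6 = 2^6 = 64. Work downward with a_k = (k+1)(k+2) a_{k+2} / (2(k - n)):
  a_4 = (5)(6)(64) / (2(4 - 6)) = 1920/(-4) = -480
  a_2 = (3)(4)(-480) / (2(2 - 6)) = -5760/(-8) = 720
  a_0 = (1)(2)(720) / (2(0 - 6)) = 1440/(-12) = -120
Hence H_6(x) = 64 x^6 - 480 x^4 + 720 x^2 - 120.

H_6(x); series = 64 x^6 - 480 x^4 + 720 x^2 - 120


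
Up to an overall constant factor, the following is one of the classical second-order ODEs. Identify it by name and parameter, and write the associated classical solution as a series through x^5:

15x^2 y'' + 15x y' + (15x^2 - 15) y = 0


All three coefficients share the factor 15; dividing through by 15 gives  x^2 y'' + x y' + (x^2 - 1) y = 0.
This matches the Bessel equation x^2 y'' + x y' + (x^2 - nu^2) y = 0 with nu^2 = 1, so nu = 1; the solution bounded at x = 0 is J_1(x).
Frobenius at x = 0: indicial roots ±nu; for r = nu the recurrence k(k + 2nu) c_k = -c_{k-2} gives the standard series J_nu(x) = sum_{k>=0} (-1)^k / (k! (k+nu)!) (x/2)^(2k+nu). Evaluate the first 3 terms:
  k = 0: (-1)^0 / (0! * 1! * 2^1) x^1 = 1/(1*1*2) x^1 = (1/2) x^1
  k = 1: (-1)^1 / (1! * 2! * 2^3) x^3 = -1/(1*2*8) x^3 = (-1/16) x^3
  k = 2: (-1)^2 / (2! * 3! * 2^5) x^5 = 1/(2*6*32) x^5 = (1/384) x^5
Hence J_1(x) = x^5/384 - x^3/16 + x/2 + ....

J_1(x); series = x^5/384 - x^3/16 + x/2


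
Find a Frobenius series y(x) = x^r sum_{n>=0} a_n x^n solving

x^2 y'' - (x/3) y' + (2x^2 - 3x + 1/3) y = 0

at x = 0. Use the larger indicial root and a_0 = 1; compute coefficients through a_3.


Write in Frobenius form y'' + (p(x)/x) y' + (q(x)/x^2) y = 0:
  p(x) = -1/3,  q(x) = 2x^2 - 3x + 1/3.
Indicial equation: r(r-1) + (-1/3) r + (1/3) = 0 -> roots r_1 = 1, r_2 = 1/3.
Take r = r_1 = 1. Let y(x) = x^r sum_{n>=0} a_n x^n with a_0 = 1.
Substitute y = x^r sum a_n x^n and match x^{r+n}. The recurrence is
  D(n) a_n - 3 a_{n-1} + 2 a_{n-2} = 0,  where D(n) = (r+n)(r+n-1) + (-1/3)(r+n) + (1/3).
  a_n = [3 a_{n-1} - 2 a_{n-2}] / D(n).
Since the indicial polynomial factors as (r - r_1)(r - r_2), D(n) = (r_1 + n - r_1)(r_1 + n - r_2) = n(n + 2/3).
Evaluating step by step (a_0 = 1):
  n = 1: D(1) = 1(1 + 2/3) = 5/3; numerator = 3(1) = 3; a_1 = (3)/(5/3) = 9/5
  n = 2: D(2) = 2(2 + 2/3) = 16/3; numerator = 3(9/5) - 2(1) = 17/5; a_2 = (17/5)/(16/3) = 51/80
  n = 3: D(3) = 3(3 + 2/3) = 11; numerator = 3(51/80) - 2(9/5) = -27/16; a_3 = (-27/16)/(11) = -27/176

r = 1; a_0 = 1; a_1 = 9/5; a_2 = 51/80; a_3 = -27/176


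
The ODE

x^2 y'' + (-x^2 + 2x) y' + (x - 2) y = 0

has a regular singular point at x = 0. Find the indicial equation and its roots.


Divide by x^2 to reach normal form y'' + P_1(x) y' + P_2(x) y = 0 with P_1(x) = -1 + 2/x and P_2(x) = 1/x - 2/x^2.
x = 0 is a singular point because the y'-coefficient -1 + 2/x has a pole at x = 0 and the y-coefficient 1/x - 2/x^2 has a pole at x = 0.
It is a regular singular point because x P_1(x) = p(x) = 2 - x and x^2 P_2(x) = q(x) = x - 2 are polynomials, hence analytic at x = 0.
p(0) = 2,  q(0) = -2.
Indicial equation: r(r-1) + p(0) r + q(0) = 0, i.e. r^2 + (p(0) - 1) r + q(0) = 0, i.e. r^2 + 1 r - 2 = 0.
Discriminant: (1)^2 - 4(-2) = 9, so r = (-1 ± 3)/2.
Solving: r_1 = 1, r_2 = -2.

indicial: r^2 + 1 r - 2 = 0; roots r_1 = 1, r_2 = -2


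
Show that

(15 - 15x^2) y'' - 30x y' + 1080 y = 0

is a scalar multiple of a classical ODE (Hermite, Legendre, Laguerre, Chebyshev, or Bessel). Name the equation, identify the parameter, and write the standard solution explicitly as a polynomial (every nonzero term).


All three coefficients share the factor 15; dividing through by 15 gives  (1 - x^2) y'' - 2x y' + 72 y = 0.
This matches the Legendre equation (1 - x^2) y'' - 2x y' + n(n+1) y = 0 (note the -2x y' term) with n(n+1) = 72, so n = 8; the polynomial solution is P_8(x).
With y = sum_k a_k x^k, matching x^k gives (k+2)(k+1) a_{k+2} = [k(k+1) - n(n+1)] a_k = (k - 8)(k + 9) a_k. The right side vanishes at k = 8, so the series with the parity of 8 terminates at degree 8.
Standard normalization (P_n(1) = 1): leading coefficient (2n)!/(2^n (n!)^2) = 20922789888000/(256*1625702400) = 6435/128, so a_8 = 6435/128. Work downward with a_k = (k+1)(k+2) a_{k+2} / ((k - 8)(k + 9)):
  a_6 = (7)(8)(6435/128) / ((6 - 8)(6 + 9)) = (45045/16)/(-30) = -3003/32
  a_4 = (5)(6)(-3003/32) / ((4 - 8)(4 + 9)) = (-45045/16)/(-52) = 3465/64
  a_2 = (3)(4)(3465/64) / ((2 - 8)(2 + 9)) = (10395/16)/(-66) = -315/32
  a_0 = (1)(2)(-315/32) / ((0 - 8)(0 + 9)) = (-315/16)/(-72) = 35/128
Hence P_8(x) = 6435 x^8/128 - 3003 x^6/32 + 3465 x^4/64 - 315 x^2/32 + 35/128.

P_8(x); series = 6435 x^8/128 - 3003 x^6/32 + 3465 x^4/64 - 315 x^2/32 + 35/128


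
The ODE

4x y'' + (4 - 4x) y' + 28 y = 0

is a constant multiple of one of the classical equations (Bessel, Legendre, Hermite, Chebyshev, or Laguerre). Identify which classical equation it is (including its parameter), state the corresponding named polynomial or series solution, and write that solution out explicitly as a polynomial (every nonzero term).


All three coefficients share the factor 4; dividing through by 4 gives  x y'' + (1 - x) y' + 7 y = 0.
This matches the Laguerre equation x y'' + (1 - x) y' + n y = 0 with n = 7; the polynomial solution is L_7(x).
With y = sum_k a_k x^k, matching x^k gives (k+1)k a_{k+1} + (k+1) a_{k+1} - k a_k + n a_k = 0, i.e. (k+1)^2 a_{k+1} = (k - n) a_k = (k - 7) a_k. The right side vanishes at k = 7, so the series terminates at degree 7.
Standard normalization L_n(0) = 1 gives a_0 = 1. Work upward with a_{k+1} = (k - 7) a_k / (k+1)^2:
  a_1 = (0 - 7)(1) / 1^2 = -7/1 = -7
  a_2 = (1 - 7)(-7) / 2^2 = 42/4 = 21/2
  a_3 = (2 - 7)(21/2) / 3^2 = (-105/2)/9 = -35/6
  a_4 = (3 - 7)(-35/6) / 4^2 = (70/3)/16 = 35/24
  a_5 = (4 - 7)(35/24) / 5^2 = (-35/8)/25 = -7/40
  a_6 = (5 - 7)(-7/40) / 6^2 = (7/20)/36 = 7/720
  a_7 = (6 - 7)(7/720) / 7^2 = (-7/720)/49 = -1/5040
Hence L_7(x) = -x^7/5040 + 7 x^6/720 - 7 x^5/40 + 35 x^4/24 - 35 x^3/6 + 21 x^2/2 - 7 x + 1.

L_7(x); series = -x^7/5040 + 7 x^6/720 - 7 x^5/40 + 35 x^4/24 - 35 x^3/6 + 21 x^2/2 - 7 x + 1


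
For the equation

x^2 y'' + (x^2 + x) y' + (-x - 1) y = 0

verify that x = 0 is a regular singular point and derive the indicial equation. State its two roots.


Divide by x^2 to reach normal form y'' + P_1(x) y' + P_2(x) y = 0 with P_1(x) = 1 + 1/x and P_2(x) = -1/x - 1/x^2.
x = 0 is a singular point because the y'-coefficient 1 + 1/x has a pole at x = 0 and the y-coefficient -1/x - 1/x^2 has a pole at x = 0.
It is a regular singular point because x P_1(x) = p(x) = x + 1 and x^2 P_2(x) = q(x) = -x - 1 are polynomials, hence analytic at x = 0.
p(0) = 1,  q(0) = -1.
Indicial equation: r(r-1) + p(0) r + q(0) = 0, i.e. r^2 + (p(0) - 1) r + q(0) = 0, i.e. r^2 - 1 = 0.
Discriminant: (0)^2 - 4(-1) = 4, so r = (0 ± 2)/2.
Solving: r_1 = 1, r_2 = -1.

indicial: r^2 - 1 = 0; roots r_1 = 1, r_2 = -1


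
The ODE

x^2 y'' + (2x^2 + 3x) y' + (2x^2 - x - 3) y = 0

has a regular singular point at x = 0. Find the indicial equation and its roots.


Divide by x^2 to reach normal form y'' + P_1(x) y' + P_2(x) y = 0 with P_1(x) = 2 + 3/x and P_2(x) = 2 - 1/x - 3/x^2.
x = 0 is a singular point because the y'-coefficient 2 + 3/x has a pole at x = 0 and the y-coefficient 2 - 1/x - 3/x^2 has a pole at x = 0.
It is a regular singular point because x P_1(x) = p(x) = 2x + 3 and x^2 P_2(x) = q(x) = 2x^2 - x - 3 are polynomials, hence analytic at x = 0.
p(0) = 3,  q(0) = -3.
Indicial equation: r(r-1) + p(0) r + q(0) = 0, i.e. r^2 + (p(0) - 1) r + q(0) = 0, i.e. r^2 + 2 r - 3 = 0.
Discriminant: (2)^2 - 4(-3) = 16, so r = (-2 ± 4)/2.
Solving: r_1 = 1, r_2 = -3.

indicial: r^2 + 2 r - 3 = 0; roots r_1 = 1, r_2 = -3


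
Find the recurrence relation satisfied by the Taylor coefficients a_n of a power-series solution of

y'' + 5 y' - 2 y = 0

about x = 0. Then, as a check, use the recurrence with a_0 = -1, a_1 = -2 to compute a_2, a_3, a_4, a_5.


Substitute y = sum_n a_n x^n.
y''(x) has coefficient (n+2)(n+1) a_{n+2} at x^n;
5 y'(x) has coefficient 5 (n+1) a_{n+1} at x^n;
-2 y(x) has coefficient -2 a_n at x^n.
Matching x^n: (n+2)(n+1) a_{n+2} + 5 (n+1) a_{n+1} - 2 a_n = 0.
Thus a_{n+2} = [-5 (n+1) a_{n+1} + 2 a_n] / ((n+1)(n+2)).

Check with a_0 = -1, a_1 = -2 (apply the recurrence for n = 0, 1, 2, 3): a_0 = -1, a_1 = -2, a_2 = 4, a_3 = -22/3, a_4 = 59/6, a_5 = -317/30.

a_(n+2) = [-5 (n+1) a_(n+1) + 2 a_n] / ((n+1)(n+2)); check: a_0 = -1, a_1 = -2, a_2 = 4, a_3 = -22/3, a_4 = 59/6, a_5 = -317/30


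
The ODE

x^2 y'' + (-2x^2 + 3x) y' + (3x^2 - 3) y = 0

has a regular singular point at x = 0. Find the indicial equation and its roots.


Divide by x^2 to reach normal form y'' + P_1(x) y' + P_2(x) y = 0 with P_1(x) = -2 + 3/x and P_2(x) = 3 - 3/x^2.
x = 0 is a singular point because the y'-coefficient -2 + 3/x has a pole at x = 0 and the y-coefficient 3 - 3/x^2 has a pole at x = 0.
It is a regular singular point because x P_1(x) = p(x) = 3 - 2x and x^2 P_2(x) = q(x) = 3x^2 - 3 are polynomials, hence analytic at x = 0.
p(0) = 3,  q(0) = -3.
Indicial equation: r(r-1) + p(0) r + q(0) = 0, i.e. r^2 + (p(0) - 1) r + q(0) = 0, i.e. r^2 + 2 r - 3 = 0.
Discriminant: (2)^2 - 4(-3) = 16, so r = (-2 ± 4)/2.
Solving: r_1 = 1, r_2 = -3.

indicial: r^2 + 2 r - 3 = 0; roots r_1 = 1, r_2 = -3


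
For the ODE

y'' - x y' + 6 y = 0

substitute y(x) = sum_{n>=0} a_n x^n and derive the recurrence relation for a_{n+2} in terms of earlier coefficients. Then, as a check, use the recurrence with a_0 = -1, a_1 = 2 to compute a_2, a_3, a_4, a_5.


Substitute y = sum_n a_n x^n.
y''(x) has coefficient (n+2)(n+1) a_{n+2} at x^n;
-x y'(x) has coefficient -n a_n at x^n (shift);
6 y(x) has coefficient 6 a_n at x^n.
Matching x^n: (n+2)(n+1) a_{n+2} + (-n + 6) a_n = 0.
Thus a_{n+2} = (n - 6) / ((n+1)(n+2)) * a_n.

Check with a_0 = -1, a_1 = 2 (apply the recurrence for n = 0, 1, 2, 3): a_0 = -1, a_1 = 2, a_2 = 3, a_3 = -5/3, a_4 = -1, a_5 = 1/4.

a_(n+2) = (n - 6) / ((n+1)(n+2)) * a_n; check: a_0 = -1, a_1 = 2, a_2 = 3, a_3 = -5/3, a_4 = -1, a_5 = 1/4


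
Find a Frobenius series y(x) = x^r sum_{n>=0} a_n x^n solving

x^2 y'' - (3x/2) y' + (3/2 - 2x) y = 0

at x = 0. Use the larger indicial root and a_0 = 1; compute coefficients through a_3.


Write in Frobenius form y'' + (p(x)/x) y' + (q(x)/x^2) y = 0:
  p(x) = -3/2,  q(x) = 3/2 - 2x.
Indicial equation: r(r-1) + (-3/2) r + (3/2) = 0 -> roots r_1 = 3/2, r_2 = 1.
Take r = r_1 = 3/2. Let y(x) = x^r sum_{n>=0} a_n x^n with a_0 = 1.
Substitute y = x^r sum a_n x^n and match x^{r+n}. The recurrence is
  D(n) a_n - 2 a_{n-1} = 0,  where D(n) = (r+n)(r+n-1) + (-3/2)(r+n) + (3/2).
  a_n = 2 / D(n) * a_{n-1}.
Since the indicial polynomial factors as (r - r_1)(r - r_2), D(n) = (r_1 + n - r_1)(r_1 + n - r_2) = n(n + 1/2).
Evaluating step by step (a_0 = 1):
  n = 1: D(1) = 1(1 + 1/2) = 3/2; numerator = 2(1) = 2; a_1 = (2)/(3/2) = 4/3
  n = 2: D(2) = 2(2 + 1/2) = 5; numerator = 2(4/3) = 8/3; a_2 = (8/3)/(5) = 8/15
  n = 3: D(3) = 3(3 + 1/2) = 21/2; numerator = 2(8/15) = 16/15; a_3 = (16/15)/(21/2) = 32/315

r = 3/2; a_0 = 1; a_1 = 4/3; a_2 = 8/15; a_3 = 32/315


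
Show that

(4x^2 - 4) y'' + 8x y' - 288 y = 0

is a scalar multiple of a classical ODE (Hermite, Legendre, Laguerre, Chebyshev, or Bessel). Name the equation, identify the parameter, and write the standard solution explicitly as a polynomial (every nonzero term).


All three coefficients share the factor -4; dividing through by -4 gives  (1 - x^2) y'' - 2x y' + 72 y = 0.
This matches the Legendre equation (1 - x^2) y'' - 2x y' + n(n+1) y = 0 (note the -2x y' term) with n(n+1) = 72, so n = 8; the polynomial solution is P_8(x).
With y = sum_k a_k x^k, matching x^k gives (k+2)(k+1) a_{k+2} = [k(k+1) - n(n+1)] a_k = (k - 8)(k + 9) a_k. The right side vanishes at k = 8, so the series with the parity of 8 terminates at degree 8.
Standard normalization (P_n(1) = 1): leading coefficient (2n)!/(2^n (n!)^2) = 20922789888000/(256*1625702400) = 6435/128, so a_8 = 6435/128. Work downward with a_k = (k+1)(k+2) a_{k+2} / ((k - 8)(k + 9)):
  a_6 = (7)(8)(6435/128) / ((6 - 8)(6 + 9)) = (45045/16)/(-30) = -3003/32
  a_4 = (5)(6)(-3003/32) / ((4 - 8)(4 + 9)) = (-45045/16)/(-52) = 3465/64
  a_2 = (3)(4)(3465/64) / ((2 - 8)(2 + 9)) = (10395/16)/(-66) = -315/32
  a_0 = (1)(2)(-315/32) / ((0 - 8)(0 + 9)) = (-315/16)/(-72) = 35/128
Hence P_8(x) = 6435 x^8/128 - 3003 x^6/32 + 3465 x^4/64 - 315 x^2/32 + 35/128.

P_8(x); series = 6435 x^8/128 - 3003 x^6/32 + 3465 x^4/64 - 315 x^2/32 + 35/128


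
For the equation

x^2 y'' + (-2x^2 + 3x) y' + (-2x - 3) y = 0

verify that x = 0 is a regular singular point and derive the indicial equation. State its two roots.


Divide by x^2 to reach normal form y'' + P_1(x) y' + P_2(x) y = 0 with P_1(x) = -2 + 3/x and P_2(x) = -2/x - 3/x^2.
x = 0 is a singular point because the y'-coefficient -2 + 3/x has a pole at x = 0 and the y-coefficient -2/x - 3/x^2 has a pole at x = 0.
It is a regular singular point because x P_1(x) = p(x) = 3 - 2x and x^2 P_2(x) = q(x) = -2x - 3 are polynomials, hence analytic at x = 0.
p(0) = 3,  q(0) = -3.
Indicial equation: r(r-1) + p(0) r + q(0) = 0, i.e. r^2 + (p(0) - 1) r + q(0) = 0, i.e. r^2 + 2 r - 3 = 0.
Discriminant: (2)^2 - 4(-3) = 16, so r = (-2 ± 4)/2.
Solving: r_1 = 1, r_2 = -3.

indicial: r^2 + 2 r - 3 = 0; roots r_1 = 1, r_2 = -3


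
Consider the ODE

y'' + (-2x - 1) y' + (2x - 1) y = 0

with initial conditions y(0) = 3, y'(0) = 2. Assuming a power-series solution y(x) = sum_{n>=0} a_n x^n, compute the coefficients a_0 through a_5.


Ansatz: y(x) = sum_{n>=0} a_n x^n, so y'(x) = sum_{n>=1} n a_n x^(n-1) and y''(x) = sum_{n>=2} n(n-1) a_n x^(n-2).
Substitute into P(x) y'' + Q(x) y' + R(x) y = 0 with P(x) = 1, Q(x) = -2x - 1, R(x) = 2x - 1, and match powers of x.
Initial conditions: a_0 = 3, a_1 = 2.
Setting the coefficient of each power of x to zero and solving order by order (substituting the coefficients already found):
  x^0: 2 a_2 - a_1 - a_0 = 0  ->  2 a_2 = a_1 + a_0 = 5  ->  a_2 = 5/2
  x^1: 6 a_3 - 2 a_2 - 3 a_1 + 2 a_0 = 0  ->  6 a_3 = 2 a_2 + 3 a_1 - 2 a_0 = 5  ->  a_3 = 5/6
  x^2: 12 a_4 - 3 a_3 - 5 a_2 + 2 a_1 = 0  ->  12 a_4 = 3 a_3 + 5 a_2 - 2 a_1 = 11  ->  a_4 = 11/12
  x^3: 20 a_5 - 4 a_4 - 7 a_3 + 2 a_2 = 0  ->  20 a_5 = 4 a_4 + 7 a_3 - 2 a_2 = 9/2  ->  a_5 = 9/40
Truncated series: y(x) = 3 + 2 x + (5/2) x^2 + (5/6) x^3 + (11/12) x^4 + (9/40) x^5 + O(x^6).

a_0 = 3; a_1 = 2; a_2 = 5/2; a_3 = 5/6; a_4 = 11/12; a_5 = 9/40


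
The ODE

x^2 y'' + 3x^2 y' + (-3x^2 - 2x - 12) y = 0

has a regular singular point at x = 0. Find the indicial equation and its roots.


Divide by x^2 to reach normal form y'' + P_1(x) y' + P_2(x) y = 0 with P_1(x) = 3 and P_2(x) = -3 - 2/x - 12/x^2.
x = 0 is a singular point because the y-coefficient -3 - 2/x - 12/x^2 has a pole at x = 0.
It is a regular singular point because x P_1(x) = p(x) = 3x and x^2 P_2(x) = q(x) = -3x^2 - 2x - 12 are polynomials, hence analytic at x = 0.
p(0) = 0,  q(0) = -12.
Indicial equation: r(r-1) + p(0) r + q(0) = 0, i.e. r^2 + (p(0) - 1) r + q(0) = 0, i.e. r^2 - 1 r - 12 = 0.
Discriminant: (-1)^2 - 4(-12) = 49, so r = (1 ± 7)/2.
Solving: r_1 = 4, r_2 = -3.

indicial: r^2 - 1 r - 12 = 0; roots r_1 = 4, r_2 = -3


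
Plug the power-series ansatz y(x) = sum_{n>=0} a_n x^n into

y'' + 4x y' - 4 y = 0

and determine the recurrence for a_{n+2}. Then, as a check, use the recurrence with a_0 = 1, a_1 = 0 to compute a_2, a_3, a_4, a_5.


Substitute y = sum_n a_n x^n.
y''(x) has coefficient (n+2)(n+1) a_{n+2} at x^n;
4 x y'(x) has coefficient 4 n a_n at x^n (shift);
-4 y(x) has coefficient -4 a_n at x^n.
Matching x^n: (n+2)(n+1) a_{n+2} + (4n - 4) a_n = 0.
Thus a_{n+2} = (-4n + 4) / ((n+1)(n+2)) * a_n.

Check with a_0 = 1, a_1 = 0 (apply the recurrence for n = 0, 1, 2, 3): a_0 = 1, a_1 = 0, a_2 = 2, a_3 = 0, a_4 = -2/3, a_5 = 0.

a_(n+2) = (-4n + 4) / ((n+1)(n+2)) * a_n; check: a_0 = 1, a_1 = 0, a_2 = 2, a_3 = 0, a_4 = -2/3, a_5 = 0


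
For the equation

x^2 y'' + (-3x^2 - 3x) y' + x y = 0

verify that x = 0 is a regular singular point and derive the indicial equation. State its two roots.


Divide by x^2 to reach normal form y'' + P_1(x) y' + P_2(x) y = 0 with P_1(x) = -3 - 3/x and P_2(x) = 1/x.
x = 0 is a singular point because the y'-coefficient -3 - 3/x has a pole at x = 0 and the y-coefficient 1/x has a pole at x = 0.
It is a regular singular point because x P_1(x) = p(x) = -3x - 3 and x^2 P_2(x) = q(x) = x are polynomials, hence analytic at x = 0.
p(0) = -3,  q(0) = 0.
Indicial equation: r(r-1) + p(0) r + q(0) = 0, i.e. r^2 + (p(0) - 1) r + q(0) = 0, i.e. r^2 - 4 r = 0.
Discriminant: (-4)^2 - 4(0) = 16, so r = (4 ± 4)/2.
Solving: r_1 = 4, r_2 = 0.

indicial: r^2 - 4 r = 0; roots r_1 = 4, r_2 = 0


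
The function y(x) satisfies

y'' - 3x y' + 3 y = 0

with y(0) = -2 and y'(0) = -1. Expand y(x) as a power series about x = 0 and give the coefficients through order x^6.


Ansatz: y(x) = sum_{n>=0} a_n x^n, so y'(x) = sum_{n>=1} n a_n x^(n-1) and y''(x) = sum_{n>=2} n(n-1) a_n x^(n-2).
Substitute into P(x) y'' + Q(x) y' + R(x) y = 0 with P(x) = 1, Q(x) = -3x, R(x) = 3, and match powers of x.
Initial conditions: a_0 = -2, a_1 = -1.
Setting the coefficient of each power of x to zero and solving order by order (substituting the coefficients already found):
  x^0: 2 a_2 + 3 a_0 = 0  ->  2 a_2 = -3 a_0 = 6  ->  a_2 = 3
  x^1: 6 a_3 = 0  ->  a_3 = 0
  x^2: 12 a_4 - 3 a_2 = 0  ->  12 a_4 = 3 a_2 = 9  ->  a_4 = 3/4
  x^3: 20 a_5 - 6 a_3 = 0  ->  20 a_5 = 6 a_3 = 0  ->  a_5 = 0
  x^4: 30 a_6 - 9 a_4 = 0  ->  30 a_6 = 9 a_4 = 27/4  ->  a_6 = 9/40
Truncated series: y(x) = -2 - x + 3 x^2 + (3/4) x^4 + (9/40) x^6 + O(x^7).

a_0 = -2; a_1 = -1; a_2 = 3; a_3 = 0; a_4 = 3/4; a_5 = 0; a_6 = 9/40


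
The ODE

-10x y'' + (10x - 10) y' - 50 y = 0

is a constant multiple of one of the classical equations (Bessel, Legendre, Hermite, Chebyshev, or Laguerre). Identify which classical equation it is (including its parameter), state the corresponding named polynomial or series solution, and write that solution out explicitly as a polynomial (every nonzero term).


All three coefficients share the factor -10; dividing through by -10 gives  x y'' + (1 - x) y' + 5 y = 0.
This matches the Laguerre equation x y'' + (1 - x) y' + n y = 0 with n = 5; the polynomial solution is L_5(x).
With y = sum_k a_k x^k, matching x^k gives (k+1)k a_{k+1} + (k+1) a_{k+1} - k a_k + n a_k = 0, i.e. (k+1)^2 a_{k+1} = (k - n) a_k = (k - 5) a_k. The right side vanishes at k = 5, so the series terminates at degree 5.
Standard normalization L_n(0) = 1 gives a_0 = 1. Work upward with a_{k+1} = (k - 5) a_k / (k+1)^2:
  a_1 = (0 - 5)(1) / 1^2 = -5/1 = -5
  a_2 = (1 - 5)(-5) / 2^2 = 20/4 = 5
  a_3 = (2 - 5)(5) / 3^2 = -15/9 = -5/3
  a_4 = (3 - 5)(-5/3) / 4^2 = (10/3)/16 = 5/24
  a_5 = (4 - 5)(5/24) / 5^2 = (-5/24)/25 = -1/120
Hence L_5(x) = -x^5/120 + 5 x^4/24 - 5 x^3/3 + 5 x^2 - 5 x + 1.

L_5(x); series = -x^5/120 + 5 x^4/24 - 5 x^3/3 + 5 x^2 - 5 x + 1


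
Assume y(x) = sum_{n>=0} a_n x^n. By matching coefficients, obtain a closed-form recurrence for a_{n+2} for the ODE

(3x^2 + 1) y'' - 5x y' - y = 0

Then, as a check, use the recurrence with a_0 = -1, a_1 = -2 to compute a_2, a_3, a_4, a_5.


Substitute y = sum_n a_n x^n.
(1 + 3 x^2) y'' contributes (n+2)(n+1) a_{n+2} + 3 n(n-1) a_n at x^n.
-5 x y'(x) contributes -5 n a_n at x^n.
-y(x) contributes -1 a_n at x^n.
Matching x^n: (n+2)(n+1) a_{n+2} + (3 n(n-1) - 5 n - 1) a_n = 0.
Thus a_{n+2} = (-3 n(n-1) + 5 n + 1) / ((n+1)(n+2)) * a_n.

Check with a_0 = -1, a_1 = -2 (apply the recurrence for n = 0, 1, 2, 3): a_0 = -1, a_1 = -2, a_2 = -1/2, a_3 = -2, a_4 = -5/24, a_5 = 1/5.

a_(n+2) = (-3 n(n-1) + 5 n + 1) / ((n+1)(n+2)) * a_n; check: a_0 = -1, a_1 = -2, a_2 = -1/2, a_3 = -2, a_4 = -5/24, a_5 = 1/5


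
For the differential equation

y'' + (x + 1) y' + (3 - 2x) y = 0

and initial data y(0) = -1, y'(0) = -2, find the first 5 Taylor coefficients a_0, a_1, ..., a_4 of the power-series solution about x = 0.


Ansatz: y(x) = sum_{n>=0} a_n x^n, so y'(x) = sum_{n>=1} n a_n x^(n-1) and y''(x) = sum_{n>=2} n(n-1) a_n x^(n-2).
Substitute into P(x) y'' + Q(x) y' + R(x) y = 0 with P(x) = 1, Q(x) = x + 1, R(x) = 3 - 2x, and match powers of x.
Initial conditions: a_0 = -1, a_1 = -2.
Setting the coefficient of each power of x to zero and solving order by order (substituting the coefficients already found):
  x^0: 2 a_2 + a_1 + 3 a_0 = 0  ->  2 a_2 = -a_1 - 3 a_0 = 5  ->  a_2 = 5/2
  x^1: 6 a_3 + 2 a_2 + 4 a_1 - 2 a_0 = 0  ->  6 a_3 = -2 a_2 - 4 a_1 + 2 a_0 = 1  ->  a_3 = 1/6
  x^2: 12 a_4 + 3 a_3 + 5 a_2 - 2 a_1 = 0  ->  12 a_4 = -3 a_3 - 5 a_2 + 2 a_1 = -17  ->  a_4 = -17/12
Truncated series: y(x) = -1 - 2 x + (5/2) x^2 + (1/6) x^3 - (17/12) x^4 + O(x^5).

a_0 = -1; a_1 = -2; a_2 = 5/2; a_3 = 1/6; a_4 = -17/12


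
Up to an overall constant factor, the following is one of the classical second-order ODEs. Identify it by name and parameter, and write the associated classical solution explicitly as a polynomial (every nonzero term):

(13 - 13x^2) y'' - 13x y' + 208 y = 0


All three coefficients share the factor 13; dividing through by 13 gives  (1 - x^2) y'' - x y' + 16 y = 0.
This matches the Chebyshev equation (1 - x^2) y'' - x y' + n^2 y = 0 (note the -x y' term, not -2x y') with n^2 = 16, so n = 4; the polynomial solution is T_4(x).
With y = sum_k a_k x^k, matching x^k gives (k+2)(k+1) a_{k+2} = (k^2 - n^2) a_k = (k - 4)(k + 4) a_k. The right side vanishes at k = 4, so the series with the parity of 4 terminates at degree 4.
Standard normalization: leading coefficient of T_n is 2^(n-1), so a_4 = 2^3 = 8. Work downward with a_k = (k+1)(k+2) a_{k+2} / ((k - 4)(k + 4)):
  a_2 = (3)(4)(8) / ((2 - 4)(2 + 4)) = 96/(-12) = -8
  a_0 = (1)(2)(-8) / ((0 - 4)(0 + 4)) = -16/(-16) = 1
Hence T_4(x) = 8 x^4 - 8 x^2 + 1.

T_4(x); series = 8 x^4 - 8 x^2 + 1


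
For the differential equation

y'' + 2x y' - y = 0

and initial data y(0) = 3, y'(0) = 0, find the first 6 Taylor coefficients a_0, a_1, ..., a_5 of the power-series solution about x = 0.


Ansatz: y(x) = sum_{n>=0} a_n x^n, so y'(x) = sum_{n>=1} n a_n x^(n-1) and y''(x) = sum_{n>=2} n(n-1) a_n x^(n-2).
Substitute into P(x) y'' + Q(x) y' + R(x) y = 0 with P(x) = 1, Q(x) = 2x, R(x) = -1, and match powers of x.
Initial conditions: a_0 = 3, a_1 = 0.
Setting the coefficient of each power of x to zero and solving order by order (substituting the coefficients already found):
  x^0: 2 a_2 - a_0 = 0  ->  2 a_2 = a_0 = 3  ->  a_2 = 3/2
  x^1: 6 a_3 + a_1 = 0  ->  6 a_3 = -a_1 = 0  ->  a_3 = 0
  x^2: 12 a_4 + 3 a_2 = 0  ->  12 a_4 = -3 a_2 = -9/2  ->  a_4 = -3/8
  x^3: 20 a_5 + 5 a_3 = 0  ->  20 a_5 = -5 a_3 = 0  ->  a_5 = 0
Truncated series: y(x) = 3 + (3/2) x^2 - (3/8) x^4 + O(x^6).

a_0 = 3; a_1 = 0; a_2 = 3/2; a_3 = 0; a_4 = -3/8; a_5 = 0


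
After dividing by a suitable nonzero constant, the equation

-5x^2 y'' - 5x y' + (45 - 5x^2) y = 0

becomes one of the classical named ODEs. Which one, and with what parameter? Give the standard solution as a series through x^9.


All three coefficients share the factor -5; dividing through by -5 gives  x^2 y'' + x y' + (x^2 - 9) y = 0.
This matches the Bessel equation x^2 y'' + x y' + (x^2 - nu^2) y = 0 with nu^2 = 9, so nu = 3; the solution bounded at x = 0 is J_3(x).
Frobenius at x = 0: indicial roots ±nu; for r = nu the recurrence k(k + 2nu) c_k = -c_{k-2} gives the standard series J_nu(x) = sum_{k>=0} (-1)^k / (k! (k+nu)!) (x/2)^(2k+nu). Evaluate the first 4 terms:
  k = 0: (-1)^0 / (0! * 3! * 2^3) x^3 = 1/(1*6*8) x^3 = (1/48) x^3
  k = 1: (-1)^1 / (1! * 4! * 2^5) x^5 = -1/(1*24*32) x^5 = (-1/768) x^5
  k = 2: (-1)^2 / (2! * 5! * 2^7) x^7 = 1/(2*120*128) x^7 = (1/30720) x^7
  k = 3: (-1)^3 / (3! * 6! * 2^9) x^9 = -1/(6*720*512) x^9 = (-1/2211840) x^9
Hence J_3(x) = -x^9/2211840 + x^7/30720 - x^5/768 + x^3/48 + ....

J_3(x); series = -x^9/2211840 + x^7/30720 - x^5/768 + x^3/48


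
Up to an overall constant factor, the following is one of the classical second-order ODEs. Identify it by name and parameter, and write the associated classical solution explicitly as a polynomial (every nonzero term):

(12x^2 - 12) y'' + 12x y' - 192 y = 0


All three coefficients share the factor -12; dividing through by -12 gives  (1 - x^2) y'' - x y' + 16 y = 0.
This matches the Chebyshev equation (1 - x^2) y'' - x y' + n^2 y = 0 (note the -x y' term, not -2x y') with n^2 = 16, so n = 4; the polynomial solution is T_4(x).
With y = sum_k a_k x^k, matching x^k gives (k+2)(k+1) a_{k+2} = (k^2 - n^2) a_k = (k - 4)(k + 4) a_k. The right side vanishes at k = 4, so the series with the parity of 4 terminates at degree 4.
Standard normalization: leading coefficient of T_n is 2^(n-1), so a_4 = 2^3 = 8. Work downward with a_k = (k+1)(k+2) a_{k+2} / ((k - 4)(k + 4)):
  a_2 = (3)(4)(8) / ((2 - 4)(2 + 4)) = 96/(-12) = -8
  a_0 = (1)(2)(-8) / ((0 - 4)(0 + 4)) = -16/(-16) = 1
Hence T_4(x) = 8 x^4 - 8 x^2 + 1.

T_4(x); series = 8 x^4 - 8 x^2 + 1


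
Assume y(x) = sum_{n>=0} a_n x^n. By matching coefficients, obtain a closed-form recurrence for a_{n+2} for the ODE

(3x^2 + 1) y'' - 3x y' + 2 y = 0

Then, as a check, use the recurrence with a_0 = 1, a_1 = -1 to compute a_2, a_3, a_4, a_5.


Substitute y = sum_n a_n x^n.
(1 + 3 x^2) y'' contributes (n+2)(n+1) a_{n+2} + 3 n(n-1) a_n at x^n.
-3 x y'(x) contributes -3 n a_n at x^n.
2 y(x) contributes 2 a_n at x^n.
Matching x^n: (n+2)(n+1) a_{n+2} + (3 n(n-1) - 3 n + 2) a_n = 0.
Thus a_{n+2} = (-3 n(n-1) + 3 n - 2) / ((n+1)(n+2)) * a_n.

Check with a_0 = 1, a_1 = -1 (apply the recurrence for n = 0, 1, 2, 3): a_0 = 1, a_1 = -1, a_2 = -1, a_3 = -1/6, a_4 = 1/6, a_5 = 11/120.

a_(n+2) = (-3 n(n-1) + 3 n - 2) / ((n+1)(n+2)) * a_n; check: a_0 = 1, a_1 = -1, a_2 = -1, a_3 = -1/6, a_4 = 1/6, a_5 = 11/120


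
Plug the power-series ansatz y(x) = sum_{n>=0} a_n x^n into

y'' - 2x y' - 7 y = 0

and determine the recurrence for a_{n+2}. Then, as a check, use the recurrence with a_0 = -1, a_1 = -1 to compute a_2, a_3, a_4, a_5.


Substitute y = sum_n a_n x^n.
y''(x) has coefficient (n+2)(n+1) a_{n+2} at x^n;
-2 x y'(x) has coefficient -2 n a_n at x^n (shift);
-7 y(x) has coefficient -7 a_n at x^n.
Matching x^n: (n+2)(n+1) a_{n+2} + (-2n - 7) a_n = 0.
Thus a_{n+2} = (2n + 7) / ((n+1)(n+2)) * a_n.

Check with a_0 = -1, a_1 = -1 (apply the recurrence for n = 0, 1, 2, 3): a_0 = -1, a_1 = -1, a_2 = -7/2, a_3 = -3/2, a_4 = -77/24, a_5 = -39/40.

a_(n+2) = (2n + 7) / ((n+1)(n+2)) * a_n; check: a_0 = -1, a_1 = -1, a_2 = -7/2, a_3 = -3/2, a_4 = -77/24, a_5 = -39/40


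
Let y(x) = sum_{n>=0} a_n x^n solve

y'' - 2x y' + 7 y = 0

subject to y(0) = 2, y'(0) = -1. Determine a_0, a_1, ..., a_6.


Ansatz: y(x) = sum_{n>=0} a_n x^n, so y'(x) = sum_{n>=1} n a_n x^(n-1) and y''(x) = sum_{n>=2} n(n-1) a_n x^(n-2).
Substitute into P(x) y'' + Q(x) y' + R(x) y = 0 with P(x) = 1, Q(x) = -2x, R(x) = 7, and match powers of x.
Initial conditions: a_0 = 2, a_1 = -1.
Setting the coefficient of each power of x to zero and solving order by order (substituting the coefficients already found):
  x^0: 2 a_2 + 7 a_0 = 0  ->  2 a_2 = -7 a_0 = -14  ->  a_2 = -7
  x^1: 6 a_3 + 5 a_1 = 0  ->  6 a_3 = -5 a_1 = 5  ->  a_3 = 5/6
  x^2: 12 a_4 + 3 a_2 = 0  ->  12 a_4 = -3 a_2 = 21  ->  a_4 = 7/4
  x^3: 20 a_5 + a_3 = 0  ->  20 a_5 = -a_3 = -5/6  ->  a_5 = -1/24
  x^4: 30 a_6 - a_4 = 0  ->  30 a_6 = a_4 = 7/4  ->  a_6 = 7/120
Truncated series: y(x) = 2 - x - 7 x^2 + (5/6) x^3 + (7/4) x^4 - (1/24) x^5 + (7/120) x^6 + O(x^7).

a_0 = 2; a_1 = -1; a_2 = -7; a_3 = 5/6; a_4 = 7/4; a_5 = -1/24; a_6 = 7/120


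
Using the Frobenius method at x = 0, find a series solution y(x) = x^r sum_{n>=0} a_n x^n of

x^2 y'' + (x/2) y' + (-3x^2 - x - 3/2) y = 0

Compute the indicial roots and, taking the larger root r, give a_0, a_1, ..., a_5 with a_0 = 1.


Write in Frobenius form y'' + (p(x)/x) y' + (q(x)/x^2) y = 0:
  p(x) = 1/2,  q(x) = -3x^2 - x - 3/2.
Indicial equation: r(r-1) + (1/2) r + (-3/2) = 0 -> roots r_1 = 3/2, r_2 = -1.
Take r = r_1 = 3/2. Let y(x) = x^r sum_{n>=0} a_n x^n with a_0 = 1.
Substitute y = x^r sum a_n x^n and match x^{r+n}. The recurrence is
  D(n) a_n - 1 a_{n-1} - 3 a_{n-2} = 0,  where D(n) = (r+n)(r+n-1) + (1/2)(r+n) + (-3/2).
  a_n = [1 a_{n-1} + 3 a_{n-2}] / D(n).
Since the indicial polynomial factors as (r - r_1)(r - r_2), D(n) = (r_1 + n - r_1)(r_1 + n - r_2) = n(n + 5/2).
Evaluating step by step (a_0 = 1):
  n = 1: D(1) = 1(1 + 5/2) = 7/2; numerator = 1(1) = 1; a_1 = (1)/(7/2) = 2/7
  n = 2: D(2) = 2(2 + 5/2) = 9; numerator = 1(2/7) + 3(1) = 23/7; a_2 = (23/7)/(9) = 23/63
  n = 3: D(3) = 3(3 + 5/2) = 33/2; numerator = 1(23/63) + 3(2/7) = 11/9; a_3 = (11/9)/(33/2) = 2/27
  n = 4: D(4) = 4(4 + 5/2) = 26; numerator = 1(2/27) + 3(23/63) = 221/189; a_4 = (221/189)/(26) = 17/378
  n = 5: D(5) = 5(5 + 5/2) = 75/2; numerator = 1(17/378) + 3(2/27) = 101/378; a_5 = (101/378)/(75/2) = 101/14175

r = 3/2; a_0 = 1; a_1 = 2/7; a_2 = 23/63; a_3 = 2/27; a_4 = 17/378; a_5 = 101/14175


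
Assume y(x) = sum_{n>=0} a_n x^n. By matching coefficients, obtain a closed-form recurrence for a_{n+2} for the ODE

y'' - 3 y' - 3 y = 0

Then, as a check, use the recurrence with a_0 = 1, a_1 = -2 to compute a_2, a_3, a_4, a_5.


Substitute y = sum_n a_n x^n.
y''(x) has coefficient (n+2)(n+1) a_{n+2} at x^n;
-3 y'(x) has coefficient -3 (n+1) a_{n+1} at x^n;
-3 y(x) has coefficient -3 a_n at x^n.
Matching x^n: (n+2)(n+1) a_{n+2} - 3 (n+1) a_{n+1} - 3 a_n = 0.
Thus a_{n+2} = [3 (n+1) a_{n+1} + 3 a_n] / ((n+1)(n+2)).

Check with a_0 = 1, a_1 = -2 (apply the recurrence for n = 0, 1, 2, 3): a_0 = 1, a_1 = -2, a_2 = -3/2, a_3 = -5/2, a_4 = -9/4, a_5 = -69/40.

a_(n+2) = [3 (n+1) a_(n+1) + 3 a_n] / ((n+1)(n+2)); check: a_0 = 1, a_1 = -2, a_2 = -3/2, a_3 = -5/2, a_4 = -9/4, a_5 = -69/40


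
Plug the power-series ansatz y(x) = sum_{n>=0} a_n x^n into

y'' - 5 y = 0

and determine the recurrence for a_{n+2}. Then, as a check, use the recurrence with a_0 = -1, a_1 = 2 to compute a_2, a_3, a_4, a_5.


Substitute y = sum_n a_n x^n into y'' + (const) y = 0.
y''(x) = sum_{n>=0} (n+2)(n+1) a_{n+2} x^n.
The ODE becomes sum_n [(n+2)(n+1) a_{n+2} - 5 a_n] x^n = 0.
Setting each coefficient to zero gives the recurrence:
  (n+2)(n+1) a_{n+2} - 5 a_n = 0,
  a_{n+2} = 5 / ((n+1)(n+2)) a_n.

Check with a_0 = -1, a_1 = 2 (apply the recurrence for n = 0, 1, 2, 3): a_0 = -1, a_1 = 2, a_2 = -5/2, a_3 = 5/3, a_4 = -25/24, a_5 = 5/12.

a_{n+2} = 5/((n+1)(n+2)) * a_n; check: a_0 = -1, a_1 = 2, a_2 = -5/2, a_3 = 5/3, a_4 = -25/24, a_5 = 5/12


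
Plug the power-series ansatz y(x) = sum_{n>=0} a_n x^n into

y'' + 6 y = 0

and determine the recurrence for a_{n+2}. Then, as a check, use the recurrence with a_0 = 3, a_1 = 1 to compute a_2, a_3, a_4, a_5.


Substitute y = sum_n a_n x^n into y'' + (const) y = 0.
y''(x) = sum_{n>=0} (n+2)(n+1) a_{n+2} x^n.
The ODE becomes sum_n [(n+2)(n+1) a_{n+2} + 6 a_n] x^n = 0.
Setting each coefficient to zero gives the recurrence:
  (n+2)(n+1) a_{n+2} + 6 a_n = 0,
  a_{n+2} = -6 / ((n+1)(n+2)) a_n.

Check with a_0 = 3, a_1 = 1 (apply the recurrence for n = 0, 1, 2, 3): a_0 = 3, a_1 = 1, a_2 = -9, a_3 = -1, a_4 = 9/2, a_5 = 3/10.

a_{n+2} = -6/((n+1)(n+2)) * a_n; check: a_0 = 3, a_1 = 1, a_2 = -9, a_3 = -1, a_4 = 9/2, a_5 = 3/10
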